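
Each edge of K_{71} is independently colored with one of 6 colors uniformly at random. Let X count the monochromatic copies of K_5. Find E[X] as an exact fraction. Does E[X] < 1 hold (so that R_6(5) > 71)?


E[X] = C(71, 5) · 6^{1 − 10} = 13019909 · 6^{−9} = 13019909/10077696.
As a reduced fraction: E[X] = 13019909/10077696 ≈ 1.2920.
Is E[X] < 1? NO.
Since E[X] ≥ 1, the first-moment bound is inconclusive at n = 71; it does NOT by itself certify R_6(5) > 71.

E[X] = 13019909/10077696 ≈ 1.2920; E[X] ≥ 1; first-moment method inconclusive here.


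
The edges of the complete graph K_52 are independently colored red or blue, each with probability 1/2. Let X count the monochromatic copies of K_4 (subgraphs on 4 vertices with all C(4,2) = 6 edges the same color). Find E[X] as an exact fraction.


Let X = Σ_S X_S over the C(52, 4) = 270725 subsets S of size 4, where X_S = 1 if the K_4 on S is monochromatic.
For a fixed S, the K_4 on S has C(4, 2) = 6 edges. P[all 6 edges red] = (1/2)^6, and likewise for blue, so P[monochromatic] = 2·(1/2)^6 = 2^{1 − 6} = 1/32.
By linearity: E[X] = C(52, 4) · 2^{1 − 6} = 270725 · 1/32 = 270725/32.
Numerically: E[X] ≈ 8460.156.

E[X] = C(52,4)·2^(1−C(4,2)) = 270725/32 ≈ 8460.156.


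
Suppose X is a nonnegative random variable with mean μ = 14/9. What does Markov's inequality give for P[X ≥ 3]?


μ = E[X] = 14/9, a = 3.
Markov: P[X ≥ 3] ≤ μ/a = (14/9)/3 = 14/27.
Numerically: ≈ 0.51852.
(Since a = 3 > μ = 1.55556, the bound 14/27 is < 1 and informative.)

P[X ≥ 3] ≤ 14/27 ≈ 0.51852.


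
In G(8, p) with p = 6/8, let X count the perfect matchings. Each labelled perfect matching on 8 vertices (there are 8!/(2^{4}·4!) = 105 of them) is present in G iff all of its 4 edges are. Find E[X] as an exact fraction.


K_8 has 8!/(2^{4}·4!) = 105 labelled perfect matchings.
For each such perfect matching H, let X_H = 1 if all 4 edges of H are present in G. Then P[X_H = 1] = p^{4} = (3/4)^{4} = 81/256.
Summing the indicators: E[X] = Σ_H E[X_H] = 105 · p^{4} = 105 · 81/256 = 8505/256.
Numerically: E[X] ≈ 33.2227.

E[X] = 105 · (3/4)^{4} = 8505/256 ≈ 33.2227.


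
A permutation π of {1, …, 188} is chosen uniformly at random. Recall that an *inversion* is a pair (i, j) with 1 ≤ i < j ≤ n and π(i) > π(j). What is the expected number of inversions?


Write X = Σ X_I over the C(188, 2) = 17578 pairs i < j, with X_I the indicator of one inversion.
There are 17578 indicators.
For each fixed pair i < j, the values π(i) and π(j) are two distinct elements of {1, …, 188} in uniformly random order; by symmetry P[π(i) > π(j)] = 1/2.
By linearity: E[X] = 17578 · (1/2) = C(188, 2) · (1/2) = 17578/2 = 8789 ≈ 8789.0000.

E[X] = 8789 = 8789.0000.


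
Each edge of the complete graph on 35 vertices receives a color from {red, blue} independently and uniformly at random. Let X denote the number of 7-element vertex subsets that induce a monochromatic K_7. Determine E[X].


Let X = Σ_S X_S over the C(35, 7) = 6724520 subsets S of size 7, where X_S = 1 if the K_7 on S is monochromatic.
For a fixed S, the K_7 on S has C(7, 2) = 21 edges. P[all 21 edges red] = (1/2)^21, and likewise for blue, so P[monochromatic] = 2·(1/2)^21 = 2^{1 − 21} = 1/1048576.
By linearity of expectation: E[X] = C(35, 7) · 2^{1 − 21} = 6724520 · 1/1048576 = 840565/131072.
Numerically: E[X] ≈ 6.413.

E[X] = C(35,7)·2^(1−C(7,2)) = 840565/131072 ≈ 6.413.


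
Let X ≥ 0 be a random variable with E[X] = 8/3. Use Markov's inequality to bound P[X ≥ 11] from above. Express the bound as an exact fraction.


μ = E[X] = 8/3, a = 11.
Markov: P[X ≥ 11] ≤ μ/a = (8/3)/11 = 8/33.
Numerically: ≈ 0.2424.
(Since a = 11 > μ = 2.6667, the bound 8/33 is < 1 and informative.)

P[X ≥ 11] ≤ 8/33 ≈ 0.2424.


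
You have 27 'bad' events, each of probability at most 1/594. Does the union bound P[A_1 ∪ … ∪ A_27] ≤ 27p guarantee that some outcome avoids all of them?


Union bound: P[∪_{i=1}^{27} A_i] ≤ Σ_i P[A_i] ≤ 27·p = 27·(1/594) = 1/22.
Numerically: 1/22 ≈ 0.045455.
Is 1/22 < 1? YES.
Since P[∪ A_i] ≤ 1/22 < 1, the complement has P[∩ A_i^c] ≥ 1 − 1/22 = 21/22 > 0, so some outcome avoids every A_i.

27·p = 1/22 ≈ 0.045455; existence CERTIFIED by the union bound.


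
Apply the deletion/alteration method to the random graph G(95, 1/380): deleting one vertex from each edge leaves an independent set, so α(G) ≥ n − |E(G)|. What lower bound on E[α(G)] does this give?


E[|E(G)|] = C(95, 2)·p = 4465 · (1/380) = 47/4.
E[α(G)] ≥ n − E[|E(G)|] = 95 − 47/4 = 333/4.
Numerically: ≈ 83.250.
(This is only a lower bound; the true E[α(G)] may be larger.)

E[α(G)] ≥ 333/4 ≈ 83.250.


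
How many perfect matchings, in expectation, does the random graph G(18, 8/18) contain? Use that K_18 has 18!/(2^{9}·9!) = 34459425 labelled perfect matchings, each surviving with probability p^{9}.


K_18 has 18!/(2^{9}·9!) = 34459425 labelled perfect matchings.
For each such perfect matching H, let X_H = 1 if all 9 edges of H are present in G. Then P[X_H = 1] = p^{9} = (4/9)^{9} = 262144/387420489.
Summing the indicators: E[X] = Σ_H E[X_H] = 34459425 · p^{9} = 34459425 · 262144/387420489 = 111522611200/4782969.
Numerically: E[X] ≈ 23316.6.

E[X] = 34459425 · (4/9)^{9} = 111522611200/4782969 ≈ 23316.6.


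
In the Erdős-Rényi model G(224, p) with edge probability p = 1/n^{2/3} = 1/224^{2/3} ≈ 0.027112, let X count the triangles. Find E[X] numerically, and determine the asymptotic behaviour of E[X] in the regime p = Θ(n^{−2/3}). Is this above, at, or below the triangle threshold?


Number of potential triangles: C(224, 3) = 1848224.
Each occurs with probability p³ ≈ (0.027112)³ ≈ 1.9929847e-05.
By linearity: E[X] = C(224, 3)·p³ ≈ 1848224 · 1.9929847e-05 ≈ 36.83482.
Since α = 2/3 < 1, p = c/n^{2/3} ≫ 1/n is above the triangle threshold p ~ 1/n. Asymptotically E[X] ~ (c³/6)·n^{3(1−α)} = (1³/6)·n^{1} → ∞; triangles are abundant w.h.p.

E[X] ≈ 36.83482; in regime p = Θ(1/n^{2/3}) E[X] diverges (above the triangle threshold p ~ 1/n).


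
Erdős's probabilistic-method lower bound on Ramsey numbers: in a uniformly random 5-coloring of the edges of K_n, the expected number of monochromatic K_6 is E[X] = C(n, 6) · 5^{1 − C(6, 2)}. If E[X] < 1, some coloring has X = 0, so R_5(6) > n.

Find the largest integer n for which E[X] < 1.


We need C(n, 6) · 5^{1 − 15} < 1, i.e. C(n, 6) < 5^{15 − 1} = 6103515625.
Check values of n near the boundary:
  n = 124: C(124, 6) = 4465475476; 4465475476 < 6103515625? YES
  n = 125: C(125, 6) = 4690625500; 4690625500 < 6103515625? YES
  n = 126: C(126, 6) = 4925156775; 4925156775 < 6103515625? YES
  n = 127: C(127, 6) = 5169379425; 5169379425 < 6103515625? YES
  n = 128: C(128, 6) = 5423611200; 5423611200 < 6103515625? YES
  n = 129: C(129, 6) = 5688177600; 5688177600 < 6103515625? YES
  n = 130: C(130, 6) = 5963412000; 5963412000 < 6103515625? YES
  n = 131: C(131, 6) = 6249655776; 6249655776 < 6103515625? NO
  n = 132: C(132, 6) = 6547258432; 6547258432 < 6103515625? NO
The largest n with C(n, 6) < 6103515625 is n = 130 (where E[X] = 47707296/48828125 ≈ 0.977). Hence R_5(6) > 130, i.e. R_5(6) ≥ 131.

Largest n = 130; hence R_5(6) > 130.


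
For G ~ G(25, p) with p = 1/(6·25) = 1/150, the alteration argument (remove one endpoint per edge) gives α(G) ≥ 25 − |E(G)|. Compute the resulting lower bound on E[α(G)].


E[|E(G)|] = C(25, 2)·p = 300 · (1/150) = 2.
E[α(G)] ≥ n − E[|E(G)|] = 25 − 2 = 23.
Numerically: ≈ 23.000000.
(This is only a lower bound; the true E[α(G)] may be larger.)

E[α(G)] ≥ 23 ≈ 23.000000.


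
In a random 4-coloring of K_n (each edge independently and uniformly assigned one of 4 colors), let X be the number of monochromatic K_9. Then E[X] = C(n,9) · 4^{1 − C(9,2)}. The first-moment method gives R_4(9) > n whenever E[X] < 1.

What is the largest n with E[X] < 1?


We need C(n, 9) · 4^{1 − 36} < 1, i.e. C(n, 9) < 4^{36 − 1} = 1180591620717411303424.
Check values of n near the boundary:
  n = 912: C(912, 9) = 1156095740032081475120; 1156095740032081475120 < 1180591620717411303424? YES
  n = 913: C(913, 9) = 1167605542753639808390; 1167605542753639808390 < 1180591620717411303424? YES
  n = 914: C(914, 9) = 1179217089587653905932; 1179217089587653905932 < 1180591620717411303424? YES
  n = 915: C(915, 9) = 1190931166636537885130; 1190931166636537885130 < 1180591620717411303424? NO
  n = 916: C(916, 9) = 1202748565202942340440; 1202748565202942340440 < 1180591620717411303424? NO
The largest n with C(n, 9) < 1180591620717411303424 is n = 914 (where E[X] = 294804272396913476483/295147905179352825856 ≈ 0.999). Hence R_4(9) > 914, i.e. R_4(9) ≥ 915.

Largest n = 914; hence R_4(9) > 914.


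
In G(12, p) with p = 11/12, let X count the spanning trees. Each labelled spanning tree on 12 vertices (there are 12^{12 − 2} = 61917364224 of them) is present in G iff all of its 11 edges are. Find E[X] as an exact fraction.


K_12 has 12^{12 − 2} = 61917364224 labelled spanning trees.
For each such spanning tree H, let X_H = 1 if all 11 edges of H are present in G. Then P[X_H = 1] = p^{11} = (11/12)^{11} = 285311670611/743008370688.
By linearity: E[X] = Σ_H E[X_H] = 61917364224 · p^{11} = 61917364224 · 285311670611/743008370688 = 285311670611/12.
Numerically: E[X] ≈ 2.378e+10.

E[X] = 61917364224 · (11/12)^{11} = 285311670611/12 ≈ 2.378e+10.


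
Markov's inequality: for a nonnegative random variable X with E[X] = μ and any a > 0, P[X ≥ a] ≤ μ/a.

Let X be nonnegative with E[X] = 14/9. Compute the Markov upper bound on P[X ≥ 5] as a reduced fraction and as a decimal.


μ = E[X] = 14/9, a = 5.
Markov: P[X ≥ 5] ≤ μ/a = (14/9)/5 = 14/45.
Numerically: ≈ 0.3111.
(Since a = 5 > μ = 1.5556, the bound 14/45 is < 1 and informative.)

P[X ≥ 5] ≤ 14/45 ≈ 0.3111.


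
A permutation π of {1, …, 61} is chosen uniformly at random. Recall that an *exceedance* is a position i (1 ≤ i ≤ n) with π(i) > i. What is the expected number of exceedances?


Write X = Σ_{i=1}^{61} X_i, where X_i = 1_{π(i) > i}.
For each fixed i, π(i) is uniform over {1, …, 61} (marginal of a uniform permutation), so P[π(i) > i] = (n − i)/n. Summing: Σ_{i=1}^{61} (n − i)/n = (0 + 1 + … + 60)/61 = 61(61 − 1)/(2·61) = (61 − 1)/2.
Hence E[X] = Σ_{i=1}^{61} (61 − i)/61 = 30 ≈ 30.00000.

E[X] = 30 = 30.00000.


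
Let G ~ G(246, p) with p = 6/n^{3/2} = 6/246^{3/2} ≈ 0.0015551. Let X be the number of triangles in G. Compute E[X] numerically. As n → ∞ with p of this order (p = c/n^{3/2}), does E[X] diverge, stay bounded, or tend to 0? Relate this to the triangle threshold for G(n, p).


Number of potential triangles: C(246, 3) = 2450980.
Each occurs with probability p³ ≈ (0.0015551)³ ≈ 3.7605015e-09.
By linearity: E[X] = C(246, 3)·p³ ≈ 2450980 · 3.7605015e-09 ≈ 0.00922.
Since α = 3/2 > 1, p = c/n^{3/2} = o(1/n) is below the triangle threshold p ~ 1/n. Asymptotically E[X] ~ (c³/6)·n^{3(1−α)} = (6³/6)·n^{-1.5} → 0, so by Markov's inequality G has no triangles w.h.p.

E[X] ≈ 0.00922; in regime p = Θ(1/n^{3/2}) E[X] tends to 0 (below the triangle threshold p ~ 1/n).


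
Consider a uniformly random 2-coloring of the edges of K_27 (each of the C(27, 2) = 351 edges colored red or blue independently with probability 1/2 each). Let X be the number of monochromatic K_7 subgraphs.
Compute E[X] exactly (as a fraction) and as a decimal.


Let X = Σ_S X_S over the C(27, 7) = 888030 subsets S of size 7, where X_S = 1 if the K_7 on S is monochromatic.
For a fixed S, the K_7 on S has C(7, 2) = 21 edges. P[all 21 edges red] = (1/2)^21, and likewise for blue, so P[monochromatic] = 2·(1/2)^21 = 2^{1 − 21} = 1/1048576.
By linearity of expectation: E[X] = C(27, 7) · 2^{1 − 21} = 888030 · 1/1048576 = 444015/524288.
Numerically: E[X] ≈ 0.8469.

E[X] = C(27,7)·2^(1−C(7,2)) = 444015/524288 ≈ 0.8469.


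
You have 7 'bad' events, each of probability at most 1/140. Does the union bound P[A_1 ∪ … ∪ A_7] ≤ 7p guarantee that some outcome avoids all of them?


Union bound: P[∪_{i=1}^{7} A_i] ≤ Σ_i P[A_i] ≤ 7·p = 7·(1/140) = 1/20.
Numerically: 1/20 ≈ 0.05000.
Is 1/20 < 1? YES.
Since P[∪ A_i] ≤ 1/20 < 1, the complement has P[∩ A_i^c] ≥ 1 − 1/20 = 19/20 > 0, so some outcome avoids every A_i.

7·p = 1/20 ≈ 0.05000; existence CERTIFIED by the union bound.


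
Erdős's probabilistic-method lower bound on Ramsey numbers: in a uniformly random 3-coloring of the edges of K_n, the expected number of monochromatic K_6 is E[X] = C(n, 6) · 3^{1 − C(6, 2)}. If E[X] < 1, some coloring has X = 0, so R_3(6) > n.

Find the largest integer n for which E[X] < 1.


We need C(n, 6) · 3^{1 − 15} < 1, i.e. C(n, 6) < 3^{15 − 1} = 4782969.
Check values of n near the boundary:
  n = 38: C(38, 6) = 2760681; 2760681 < 4782969? YES
  n = 39: C(39, 6) = 3262623; 3262623 < 4782969? YES
  n = 40: C(40, 6) = 3838380; 3838380 < 4782969? YES
  n = 41: C(41, 6) = 4496388; 4496388 < 4782969? YES
  n = 42: C(42, 6) = 5245786; 5245786 < 4782969? NO
  n = 43: C(43, 6) = 6096454; 6096454 < 4782969? NO
The largest n with C(n, 6) < 4782969 is n = 41 (where E[X] = 1498796/1594323 ≈ 0.94008). Hence R_3(6) > 41, i.e. R_3(6) ≥ 42.

Largest n = 41; hence R_3(6) > 41.


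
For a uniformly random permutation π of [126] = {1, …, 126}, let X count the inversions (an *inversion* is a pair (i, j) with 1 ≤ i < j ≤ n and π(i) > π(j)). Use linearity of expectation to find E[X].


Write X = Σ X_I over the C(126, 2) = 7875 pairs i < j, with X_I the indicator of one inversion.
There are 7875 indicators.
For each fixed pair i < j, the values π(i) and π(j) are two distinct elements of {1, …, 126} in uniformly random order; by symmetry P[π(i) > π(j)] = 1/2.
By linearity: E[X] = 7875 · (1/2) = C(126, 2) · (1/2) = 7875/2 = 7875/2 ≈ 3937.500.

E[X] = 7875/2 = 3937.500.


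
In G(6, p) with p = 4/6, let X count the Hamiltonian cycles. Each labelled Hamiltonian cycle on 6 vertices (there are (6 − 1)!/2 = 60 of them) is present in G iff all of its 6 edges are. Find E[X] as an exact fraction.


K_6 has (6 − 1)!/2 = 60 labelled Hamiltonian cycles.
For each such Hamiltonian cycle H, let X_H = 1 if all 6 edges of H are present in G. Then P[X_H = 1] = p^{6} = (2/3)^{6} = 64/729.
By linearity of expectation: E[X] = Σ_H E[X_H] = 60 · p^{6} = 60 · 64/729 = 1280/243.
Numerically: E[X] ≈ 5.27.

E[X] = 60 · (2/3)^{6} = 1280/243 ≈ 5.27.


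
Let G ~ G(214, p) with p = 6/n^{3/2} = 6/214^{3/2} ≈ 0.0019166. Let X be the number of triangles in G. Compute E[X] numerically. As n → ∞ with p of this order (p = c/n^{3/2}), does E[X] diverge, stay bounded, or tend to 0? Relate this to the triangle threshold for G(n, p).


Number of potential triangles: C(214, 3) = 1610564.
Each occurs with probability p³ ≈ (0.0019166)³ ≈ 7.0403098e-09.
By linearity: E[X] = C(214, 3)·p³ ≈ 1610564 · 7.0403098e-09 ≈ 0.01134.
Since α = 3/2 > 1, p = c/n^{3/2} = o(1/n) is below the triangle threshold p ~ 1/n. Asymptotically E[X] ~ (c³/6)·n^{3(1−α)} = (6³/6)·n^{-1.5} → 0, so by Markov's inequality G has no triangles w.h.p.

E[X] ≈ 0.01134; in regime p = Θ(1/n^{3/2}) E[X] tends to 0 (below the triangle threshold p ~ 1/n).


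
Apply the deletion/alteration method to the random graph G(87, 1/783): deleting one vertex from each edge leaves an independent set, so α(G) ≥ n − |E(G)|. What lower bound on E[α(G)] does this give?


E[|E(G)|] = C(87, 2)·p = 3741 · (1/783) = 43/9.
E[α(G)] ≥ n − E[|E(G)|] = 87 − 43/9 = 740/9.
Numerically: ≈ 82.2222.
(This is only a lower bound; the true E[α(G)] may be larger.)

E[α(G)] ≥ 740/9 ≈ 82.2222.


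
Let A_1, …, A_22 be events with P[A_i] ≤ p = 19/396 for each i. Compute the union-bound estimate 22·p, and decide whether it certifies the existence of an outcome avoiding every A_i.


Union bound: P[∪_{i=1}^{22} A_i] ≤ Σ_i P[A_i] ≤ 22·p = 22·(19/396) = 19/18.
Numerically: 19/18 ≈ 1.05556.
Is 19/18 < 1? NO.
Since the bound 19/18 is ≥ 1, the union bound is uninformative here; it does NOT by itself certify existence.

22·p = 19/18 ≈ 1.05556; existence NOT certified by the union bound.


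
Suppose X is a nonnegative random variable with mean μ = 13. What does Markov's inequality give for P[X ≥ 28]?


μ = E[X] = 13, a = 28.
Markov: P[X ≥ 28] ≤ μ/a = (13)/28 = 13/28.
Numerically: ≈ 0.464.
(Since a = 28 > μ = 13.000, the bound 13/28 is < 1 and informative.)

P[X ≥ 28] ≤ 13/28 ≈ 0.464.


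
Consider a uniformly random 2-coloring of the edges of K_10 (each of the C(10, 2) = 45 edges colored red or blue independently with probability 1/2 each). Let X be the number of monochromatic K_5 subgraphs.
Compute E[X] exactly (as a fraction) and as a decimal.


Let X = Σ_S X_S over the C(10, 5) = 252 subsets S of size 5, where X_S = 1 if the K_5 on S is monochromatic.
For a fixed S, the K_5 on S has C(5, 2) = 10 edges. P[all 10 edges red] = (1/2)^10, and likewise for blue, so P[monochromatic] = 2·(1/2)^10 = 2^{1 − 10} = 1/512.
Summing: E[X] = C(10, 5) · 2^{1 − 10} = 252 · 1/512 = 63/128.
Numerically: E[X] ≈ 0.4922.

E[X] = C(10,5)·2^(1−C(5,2)) = 63/128 ≈ 0.4922.


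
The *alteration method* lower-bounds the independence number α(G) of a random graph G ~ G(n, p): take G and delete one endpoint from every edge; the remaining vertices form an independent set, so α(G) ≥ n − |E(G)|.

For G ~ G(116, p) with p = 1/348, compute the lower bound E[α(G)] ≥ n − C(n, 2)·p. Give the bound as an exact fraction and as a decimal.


E[|E(G)|] = C(116, 2)·p = 6670 · (1/348) = 115/6.
E[α(G)] ≥ n − E[|E(G)|] = 116 − 115/6 = 581/6.
Numerically: ≈ 96.833.
(This is only a lower bound; the true E[α(G)] may be larger.)

E[α(G)] ≥ 581/6 ≈ 96.833.


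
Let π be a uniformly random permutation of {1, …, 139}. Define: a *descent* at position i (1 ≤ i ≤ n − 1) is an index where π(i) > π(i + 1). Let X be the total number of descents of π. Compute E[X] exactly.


Write X = Σ X_I over i = 1, …, 138, with X_I the indicator of one descent.
There are 138 indicators.
For each fixed i, the pair (π(i), π(i+1)) is a uniformly random ordered pair of distinct values from {1, …, 139}; by symmetry P[π(i) > π(i+1)] = 1/2.
By linearity: E[X] = 138 · (1/2) = (139 − 1) · (1/2) = 69 ≈ 69.0000.

E[X] = 69 = 69.0000.


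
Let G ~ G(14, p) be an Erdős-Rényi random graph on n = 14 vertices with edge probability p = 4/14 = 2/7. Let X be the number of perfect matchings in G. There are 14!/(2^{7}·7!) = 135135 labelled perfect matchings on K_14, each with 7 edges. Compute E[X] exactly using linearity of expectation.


K_14 has 14!/(2^{7}·7!) = 135135 labelled perfect matchings.
For each such perfect matching H, let X_H = 1 if all 7 edges of H are present in G. Then P[X_H = 1] = p^{7} = (2/7)^{7} = 128/823543.
Summing the indicators: E[X] = Σ_H E[X_H] = 135135 · p^{7} = 135135 · 128/823543 = 2471040/117649.
Numerically: E[X] ≈ 21.

E[X] = 135135 · (2/7)^{7} = 2471040/117649 ≈ 21.


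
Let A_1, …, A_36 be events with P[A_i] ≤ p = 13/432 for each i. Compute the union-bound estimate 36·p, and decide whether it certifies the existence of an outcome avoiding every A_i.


Union bound: P[∪_{i=1}^{36} A_i] ≤ Σ_i P[A_i] ≤ 36·p = 36·(13/432) = 13/12.
Numerically: 13/12 ≈ 1.083.
Is 13/12 < 1? NO.
Since the bound 13/12 is ≥ 1, the union bound is uninformative here; it does NOT by itself certify existence.

36·p = 13/12 ≈ 1.083; existence NOT certified by the union bound.


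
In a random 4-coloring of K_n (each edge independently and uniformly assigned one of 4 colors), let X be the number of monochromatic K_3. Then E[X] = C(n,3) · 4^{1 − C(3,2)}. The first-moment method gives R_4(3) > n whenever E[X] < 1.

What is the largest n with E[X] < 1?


We need C(n, 3) · 4^{1 − 3} < 1, i.e. C(n, 3) < 4^{3 − 1} = 16.
Check values of n near the boundary:
  n = 3: C(3, 3) = 1; 1 < 16? YES
  n = 4: C(4, 3) = 4; 4 < 16? YES
  n = 5: C(5, 3) = 10; 10 < 16? YES
  n = 6: C(6, 3) = 20; 20 < 16? NO
  n = 7: C(7, 3) = 35; 35 < 16? NO
  n = 8: C(8, 3) = 56; 56 < 16? NO
The largest n with C(n, 3) < 16 is n = 5 (where E[X] = 5/8 ≈ 0.6250). Hence R_4(3) > 5, i.e. R_4(3) ≥ 6.

Largest n = 5; hence R_4(3) > 5.


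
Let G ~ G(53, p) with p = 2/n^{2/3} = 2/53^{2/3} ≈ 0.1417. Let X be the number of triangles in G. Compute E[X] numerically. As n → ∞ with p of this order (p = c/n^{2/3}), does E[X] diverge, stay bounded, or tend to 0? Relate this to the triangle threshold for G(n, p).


Number of potential triangles: C(53, 3) = 23426.
Each occurs with probability p³ ≈ (0.1417)³ ≈ 2.847989e-03.
By linearity: E[X] = C(53, 3)·p³ ≈ 23426 · 2.847989e-03 ≈ 66.7170.
Since α = 2/3 < 1, p = c/n^{2/3} ≫ 1/n is above the triangle threshold p ~ 1/n. Asymptotically E[X] ~ (c³/6)·n^{3(1−α)} = (2³/6)·n^{1} → ∞; triangles are abundant w.h.p.

E[X] ≈ 66.7170; in regime p = Θ(1/n^{2/3}) E[X] diverges (above the triangle threshold p ~ 1/n).


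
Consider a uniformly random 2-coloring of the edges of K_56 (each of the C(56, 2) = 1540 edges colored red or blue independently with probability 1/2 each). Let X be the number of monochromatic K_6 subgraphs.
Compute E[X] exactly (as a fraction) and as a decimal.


Let X = Σ_S X_S over the C(56, 6) = 32468436 subsets S of size 6, where X_S = 1 if the K_6 on S is monochromatic.
For a fixed S, the K_6 on S has C(6, 2) = 15 edges. P[all 15 edges red] = (1/2)^15, and likewise for blue, so P[monochromatic] = 2·(1/2)^15 = 2^{1 − 15} = 1/16384.
Summing: E[X] = C(56, 6) · 2^{1 − 15} = 32468436 · 1/16384 = 8117109/4096.
Numerically: E[X] ≈ 1981.716.

E[X] = C(56,6)·2^(1−C(6,2)) = 8117109/4096 ≈ 1981.716.


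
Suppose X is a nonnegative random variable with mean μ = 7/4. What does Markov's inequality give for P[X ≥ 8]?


μ = E[X] = 7/4, a = 8.
Markov: P[X ≥ 8] ≤ μ/a = (7/4)/8 = 7/32.
Numerically: ≈ 0.218750.
(Since a = 8 > μ = 1.750000, the bound 7/32 is < 1 and informative.)

P[X ≥ 8] ≤ 7/32 ≈ 0.218750.


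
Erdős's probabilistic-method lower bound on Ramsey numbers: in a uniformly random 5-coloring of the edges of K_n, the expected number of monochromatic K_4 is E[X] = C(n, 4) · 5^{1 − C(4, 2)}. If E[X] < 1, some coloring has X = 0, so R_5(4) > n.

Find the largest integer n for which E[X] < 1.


We need C(n, 4) · 5^{1 − 6} < 1, i.e. C(n, 4) < 5^{6 − 1} = 3125.
Check values of n near the boundary:
  n = 17: C(17, 4) = 2380; 2380 < 3125? YES
  n = 18: C(18, 4) = 3060; 3060 < 3125? YES
  n = 19: C(19, 4) = 3876; 3876 < 3125? NO
The largest n with C(n, 4) < 3125 is n = 18 (where E[X] = 612/625 ≈ 0.979). Hence R_5(4) > 18, i.e. R_5(4) ≥ 19.

Largest n = 18; hence R_5(4) > 18.


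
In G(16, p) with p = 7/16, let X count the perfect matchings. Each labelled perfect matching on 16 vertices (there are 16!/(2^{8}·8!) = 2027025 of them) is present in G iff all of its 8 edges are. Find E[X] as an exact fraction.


K_16 has 16!/(2^{8}·8!) = 2027025 labelled perfect matchings.
For each such perfect matching H, let X_H = 1 if all 8 edges of H are present in G. Then P[X_H = 1] = p^{8} = (7/16)^{8} = 5764801/4294967296.
By linearity of expectation: E[X] = Σ_H E[X_H] = 2027025 · p^{8} = 2027025 · 5764801/4294967296 = 11685395747025/4294967296.
Numerically: E[X] ≈ 2720.72.

E[X] = 2027025 · (7/16)^{8} = 11685395747025/4294967296 ≈ 2720.72.


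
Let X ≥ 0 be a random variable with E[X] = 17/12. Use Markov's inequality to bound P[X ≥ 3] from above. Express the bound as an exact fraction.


μ = E[X] = 17/12, a = 3.
Markov: P[X ≥ 3] ≤ μ/a = (17/12)/3 = 17/36.
Numerically: ≈ 0.472.
(Since a = 3 > μ = 1.417, the bound 17/36 is < 1 and informative.)

P[X ≥ 3] ≤ 17/36 ≈ 0.472.


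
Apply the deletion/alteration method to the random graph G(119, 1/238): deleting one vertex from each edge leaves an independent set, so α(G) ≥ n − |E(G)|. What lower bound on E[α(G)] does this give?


E[|E(G)|] = C(119, 2)·p = 7021 · (1/238) = 59/2.
E[α(G)] ≥ n − E[|E(G)|] = 119 − 59/2 = 179/2.
Numerically: ≈ 89.50000.
(This is only a lower bound; the true E[α(G)] may be larger.)

E[α(G)] ≥ 179/2 ≈ 89.50000.


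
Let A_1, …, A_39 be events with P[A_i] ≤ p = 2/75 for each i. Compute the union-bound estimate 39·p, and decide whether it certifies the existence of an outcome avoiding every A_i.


Union bound: P[∪_{i=1}^{39} A_i] ≤ Σ_i P[A_i] ≤ 39·p = 39·(2/75) = 26/25.
Numerically: 26/25 ≈ 1.040.
Is 26/25 < 1? NO.
Since the bound 26/25 is ≥ 1, the union bound is uninformative here; it does NOT by itself certify existence.

39·p = 26/25 ≈ 1.040; existence NOT certified by the union bound.


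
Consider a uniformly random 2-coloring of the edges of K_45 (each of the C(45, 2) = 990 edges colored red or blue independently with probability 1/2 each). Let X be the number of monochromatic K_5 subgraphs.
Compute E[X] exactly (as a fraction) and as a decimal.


Let X = Σ_S X_S over the C(45, 5) = 1221759 subsets S of size 5, where X_S = 1 if the K_5 on S is monochromatic.
For a fixed S, the K_5 on S has C(5, 2) = 10 edges. P[all 10 edges red] = (1/2)^10, and likewise for blue, so P[monochromatic] = 2·(1/2)^10 = 2^{1 − 10} = 1/512.
By linearity: E[X] = C(45, 5) · 2^{1 − 10} = 1221759 · 1/512 = 1221759/512.
Numerically: E[X] ≈ 2386.248047.

E[X] = C(45,5)·2^(1−C(5,2)) = 1221759/512 ≈ 2386.248047.


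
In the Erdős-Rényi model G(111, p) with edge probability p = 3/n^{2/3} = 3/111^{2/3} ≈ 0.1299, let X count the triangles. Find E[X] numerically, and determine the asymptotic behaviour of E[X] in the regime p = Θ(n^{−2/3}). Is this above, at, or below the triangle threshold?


Number of potential triangles: C(111, 3) = 221815.
Each occurs with probability p³ ≈ (0.1299)³ ≈ 2.191381e-03.
By linearity: E[X] = C(111, 3)·p³ ≈ 221815 · 2.191381e-03 ≈ 486.0811.
Since α = 2/3 < 1, p = c/n^{2/3} ≫ 1/n is above the triangle threshold p ~ 1/n. Asymptotically E[X] ~ (c³/6)·n^{3(1−α)} = (3³/6)·n^{1} → ∞; triangles are abundant w.h.p.

E[X] ≈ 486.0811; in regime p = Θ(1/n^{2/3}) E[X] diverges (above the triangle threshold p ~ 1/n).


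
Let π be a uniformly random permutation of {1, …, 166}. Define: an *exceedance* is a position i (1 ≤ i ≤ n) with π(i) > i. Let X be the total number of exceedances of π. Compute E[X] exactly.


Write X = Σ_{i=1}^{166} X_i, where X_i = 1_{π(i) > i}.
For each fixed i, π(i) is uniform over {1, …, 166} (marginal of a uniform permutation), so P[π(i) > i] = (n − i)/n. Summing: Σ_{i=1}^{166} (n − i)/n = (0 + 1 + … + 165)/166 = 166(166 − 1)/(2·166) = (166 − 1)/2.
Hence E[X] = Σ_{i=1}^{166} (166 − i)/166 = 165/2 ≈ 82.500000.

E[X] = 165/2 = 82.500000.


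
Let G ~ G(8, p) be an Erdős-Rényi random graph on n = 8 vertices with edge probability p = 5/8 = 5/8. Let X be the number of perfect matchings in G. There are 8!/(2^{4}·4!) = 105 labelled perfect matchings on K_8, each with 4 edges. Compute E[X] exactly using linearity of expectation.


K_8 has 8!/(2^{4}·4!) = 105 labelled perfect matchings.
For each such perfect matching H, let X_H = 1 if all 4 edges of H are present in G. Then P[X_H = 1] = p^{4} = (5/8)^{4} = 625/4096.
Summing the indicators: E[X] = Σ_H E[X_H] = 105 · p^{4} = 105 · 625/4096 = 65625/4096.
Numerically: E[X] ≈ 16.022.

E[X] = 105 · (5/8)^{4} = 65625/4096 ≈ 16.022.


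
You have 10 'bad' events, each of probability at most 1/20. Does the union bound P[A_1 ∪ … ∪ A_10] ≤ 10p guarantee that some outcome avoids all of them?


Union bound: P[∪_{i=1}^{10} A_i] ≤ Σ_i P[A_i] ≤ 10·p = 10·(1/20) = 1/2.
Numerically: 1/2 ≈ 0.5000000.
Is 1/2 < 1? YES.
Since P[∪ A_i] ≤ 1/2 < 1, the complement has P[∩ A_i^c] ≥ 1 − 1/2 = 1/2 > 0, so some outcome avoids every A_i.

10·p = 1/2 ≈ 0.5000000; existence CERTIFIED by the union bound.


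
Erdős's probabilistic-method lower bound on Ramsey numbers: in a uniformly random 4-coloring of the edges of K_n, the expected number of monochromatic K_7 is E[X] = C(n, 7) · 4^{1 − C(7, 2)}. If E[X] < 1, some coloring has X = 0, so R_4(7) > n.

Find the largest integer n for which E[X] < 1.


We need C(n, 7) · 4^{1 − 21} < 1, i.e. C(n, 7) < 4^{21 − 1} = 1099511627776.
Check values of n near the boundary:
  n = 177: C(177, 7) = 957664425960; 957664425960 < 1099511627776? YES
  n = 178: C(178, 7) = 996867063280; 996867063280 < 1099511627776? YES
  n = 179: C(179, 7) = 1037437234460; 1037437234460 < 1099511627776? YES
  n = 180: C(180, 7) = 1079414463600; 1079414463600 < 1099511627776? YES
  n = 181: C(181, 7) = 1122839183400; 1122839183400 < 1099511627776? NO
  n = 182: C(182, 7) = 1167752750736; 1167752750736 < 1099511627776? NO
  n = 183: C(183, 7) = 1214197462413; 1214197462413 < 1099511627776? NO
The largest n with C(n, 7) < 1099511627776 is n = 180 (where E[X] = 67463403975/68719476736 ≈ 0.9817). Hence R_4(7) > 180, i.e. R_4(7) ≥ 181.

Largest n = 180; hence R_4(7) > 180.


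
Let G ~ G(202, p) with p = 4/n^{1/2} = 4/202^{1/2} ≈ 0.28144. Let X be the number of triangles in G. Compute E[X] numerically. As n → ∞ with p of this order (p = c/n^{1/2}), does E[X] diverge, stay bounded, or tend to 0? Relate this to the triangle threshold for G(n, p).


Number of potential triangles: C(202, 3) = 1353400.
Each occurs with probability p³ ≈ (0.28144)³ ≈ 2.2292199e-02.
By linearity: E[X] = C(202, 3)·p³ ≈ 1353400 · 2.2292199e-02 ≈ 30170.26272.
Since α = 1/2 < 1, p = c/n^{1/2} ≫ 1/n is above the triangle threshold p ~ 1/n. Asymptotically E[X] ~ (c³/6)·n^{3(1−α)} = (4³/6)·n^{1.5} → ∞; triangles are abundant w.h.p.

E[X] ≈ 30170.26272; in regime p = Θ(1/n^{1/2}) E[X] diverges (above the triangle threshold p ~ 1/n).


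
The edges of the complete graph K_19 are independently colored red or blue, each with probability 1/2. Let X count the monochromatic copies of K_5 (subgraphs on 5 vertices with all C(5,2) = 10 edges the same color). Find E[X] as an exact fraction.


Let X = Σ_S X_S over the C(19, 5) = 11628 subsets S of size 5, where X_S = 1 if the K_5 on S is monochromatic.
For a fixed S, the K_5 on S has C(5, 2) = 10 edges. P[all 10 edges red] = (1/2)^10, and likewise for blue, so P[monochromatic] = 2·(1/2)^10 = 2^{1 − 10} = 1/512.
Summing: E[X] = C(19, 5) · 2^{1 − 10} = 11628 · 1/512 = 2907/128.
Numerically: E[X] ≈ 22.711.

E[X] = C(19,5)·2^(1−C(5,2)) = 2907/128 ≈ 22.711.


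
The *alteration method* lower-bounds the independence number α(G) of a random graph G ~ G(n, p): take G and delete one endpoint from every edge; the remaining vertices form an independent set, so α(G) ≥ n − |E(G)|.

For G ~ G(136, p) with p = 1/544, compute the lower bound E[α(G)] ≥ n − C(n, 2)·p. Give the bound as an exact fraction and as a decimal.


E[|E(G)|] = C(136, 2)·p = 9180 · (1/544) = 135/8.
E[α(G)] ≥ n − E[|E(G)|] = 136 − 135/8 = 953/8.
Numerically: ≈ 119.125.
(This is only a lower bound; the true E[α(G)] may be larger.)

E[α(G)] ≥ 953/8 ≈ 119.125.


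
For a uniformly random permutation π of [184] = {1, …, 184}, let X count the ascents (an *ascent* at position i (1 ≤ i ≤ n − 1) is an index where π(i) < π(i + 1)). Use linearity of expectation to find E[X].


Write X = Σ X_I over i = 1, …, 183, with X_I the indicator of one ascent.
There are 183 indicators.
For each fixed i, the pair (π(i), π(i+1)) is a uniformly random ordered pair of distinct values from {1, …, 184}; by symmetry P[π(i) < π(i+1)] = 1/2.
By linearity: E[X] = 183 · (1/2) = (184 − 1) · (1/2) = 183/2 ≈ 91.500.

E[X] = 183/2 = 91.500.


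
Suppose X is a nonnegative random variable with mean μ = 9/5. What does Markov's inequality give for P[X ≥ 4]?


μ = E[X] = 9/5, a = 4.
Markov: P[X ≥ 4] ≤ μ/a = (9/5)/4 = 9/20.
Numerically: ≈ 0.450.
(Since a = 4 > μ = 1.800, the bound 9/20 is < 1 and informative.)

P[X ≥ 4] ≤ 9/20 ≈ 0.450.


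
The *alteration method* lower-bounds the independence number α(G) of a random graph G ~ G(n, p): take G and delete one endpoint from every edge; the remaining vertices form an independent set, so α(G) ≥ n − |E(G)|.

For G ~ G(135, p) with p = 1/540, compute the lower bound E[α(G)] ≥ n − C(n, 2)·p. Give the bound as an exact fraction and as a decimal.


E[|E(G)|] = C(135, 2)·p = 9045 · (1/540) = 67/4.
E[α(G)] ≥ n − E[|E(G)|] = 135 − 67/4 = 473/4.
Numerically: ≈ 118.250.
(This is only a lower bound; the true E[α(G)] may be larger.)

E[α(G)] ≥ 473/4 ≈ 118.250.


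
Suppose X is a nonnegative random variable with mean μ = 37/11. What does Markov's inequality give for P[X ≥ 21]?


μ = E[X] = 37/11, a = 21.
Markov: P[X ≥ 21] ≤ μ/a = (37/11)/21 = 37/231.
Numerically: ≈ 0.16017.
(Since a = 21 > μ = 3.36364, the bound 37/231 is < 1 and informative.)

P[X ≥ 21] ≤ 37/231 ≈ 0.16017.


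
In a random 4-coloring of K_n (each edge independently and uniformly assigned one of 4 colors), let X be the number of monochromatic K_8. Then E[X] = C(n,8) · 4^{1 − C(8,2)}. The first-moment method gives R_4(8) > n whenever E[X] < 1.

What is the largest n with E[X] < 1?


We need C(n, 8) · 4^{1 − 28} < 1, i.e. C(n, 8) < 4^{28 − 1} = 18014398509481984.
Check values of n near the boundary:
  n = 405: C(405, 8) = 16745853821188050; 16745853821188050 < 18014398509481984? YES
  n = 406: C(406, 8) = 17082453897995850; 17082453897995850 < 18014398509481984? YES
  n = 407: C(407, 8) = 17424959239309050; 17424959239309050 < 18014398509481984? YES
  n = 408: C(408, 8) = 17773458424095231; 17773458424095231 < 18014398509481984? YES
  n = 409: C(409, 8) = 18128041135797879; 18128041135797879 < 18014398509481984? NO
  n = 410: C(410, 8) = 18488798173326195; 18488798173326195 < 18014398509481984? NO
  n = 411: C(411, 8) = 18855821462126715; 18855821462126715 < 18014398509481984? NO
The largest n with C(n, 8) < 18014398509481984 is n = 408 (where E[X] = 17773458424095231/18014398509481984 ≈ 0.9866251). Hence R_4(8) > 408, i.e. R_4(8) ≥ 409.

Largest n = 408; hence R_4(8) > 408.


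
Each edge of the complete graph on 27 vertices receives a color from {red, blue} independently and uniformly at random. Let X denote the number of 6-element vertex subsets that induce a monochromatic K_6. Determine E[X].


Let X = Σ_S X_S over the C(27, 6) = 296010 subsets S of size 6, where X_S = 1 if the K_6 on S is monochromatic.
For a fixed S, the K_6 on S has C(6, 2) = 15 edges. P[all 15 edges red] = (1/2)^15, and likewise for blue, so P[monochromatic] = 2·(1/2)^15 = 2^{1 − 15} = 1/16384.
By linearity: E[X] = C(27, 6) · 2^{1 − 15} = 296010 · 1/16384 = 148005/8192.
Numerically: E[X] ≈ 18.06702.

E[X] = C(27,6)·2^(1−C(6,2)) = 148005/8192 ≈ 18.06702.


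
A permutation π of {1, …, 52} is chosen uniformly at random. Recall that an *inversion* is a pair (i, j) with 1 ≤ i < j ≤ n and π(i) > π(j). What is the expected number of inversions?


Write X = Σ X_I over the C(52, 2) = 1326 pairs i < j, with X_I the indicator of one inversion.
There are 1326 indicators.
For each fixed pair i < j, the values π(i) and π(j) are two distinct elements of {1, …, 52} in uniformly random order; by symmetry P[π(i) > π(j)] = 1/2.
By linearity: E[X] = 1326 · (1/2) = C(52, 2) · (1/2) = 1326/2 = 663 ≈ 663.00000.

E[X] = 663 = 663.00000.


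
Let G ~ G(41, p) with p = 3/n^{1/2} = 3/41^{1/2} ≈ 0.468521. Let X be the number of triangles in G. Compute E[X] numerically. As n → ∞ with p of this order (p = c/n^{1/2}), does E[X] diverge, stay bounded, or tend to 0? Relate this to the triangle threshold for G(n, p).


Number of potential triangles: C(41, 3) = 10660.
Each occurs with probability p³ ≈ (0.468521)³ ≈ 1.02846136e-01.
By linearity: E[X] = C(41, 3)·p³ ≈ 10660 · 1.02846136e-01 ≈ 1096.339808.
Since α = 1/2 < 1, p = c/n^{1/2} ≫ 1/n is above the triangle threshold p ~ 1/n. Asymptotically E[X] ~ (c³/6)·n^{3(1−α)} = (3³/6)·n^{1.5} → ∞; triangles are abundant w.h.p.

E[X] ≈ 1096.339808; in regime p = Θ(1/n^{1/2}) E[X] diverges (above the triangle threshold p ~ 1/n).


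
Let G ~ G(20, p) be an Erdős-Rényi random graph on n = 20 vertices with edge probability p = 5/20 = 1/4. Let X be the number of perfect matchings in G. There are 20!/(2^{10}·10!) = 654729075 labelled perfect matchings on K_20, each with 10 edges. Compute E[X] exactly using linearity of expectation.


K_20 has 20!/(2^{10}·10!) = 654729075 labelled perfect matchings.
For each such perfect matching H, let X_H = 1 if all 10 edges of H are present in G. Then P[X_H = 1] = p^{10} = (1/4)^{10} = 1/1048576.
Summing the indicators: E[X] = Σ_H E[X_H] = 654729075 · p^{10} = 654729075 · 1/1048576 = 654729075/1048576.
Numerically: E[X] ≈ 624.4.

E[X] = 654729075 · (1/4)^{10} = 654729075/1048576 ≈ 624.4.


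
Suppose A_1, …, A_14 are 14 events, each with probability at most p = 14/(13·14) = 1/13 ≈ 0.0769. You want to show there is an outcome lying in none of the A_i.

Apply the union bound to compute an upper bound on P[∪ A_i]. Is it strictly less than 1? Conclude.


Union bound: P[∪_{i=1}^{14} A_i] ≤ Σ_i P[A_i] ≤ 14·p = 14·(1/13) = 14/13.
Numerically: 14/13 ≈ 1.0769.
Is 14/13 < 1? NO.
Since the bound 14/13 is ≥ 1, the union bound is uninformative here; it does NOT by itself certify existence.

14·p = 14/13 ≈ 1.0769; existence NOT certified by the union bound.


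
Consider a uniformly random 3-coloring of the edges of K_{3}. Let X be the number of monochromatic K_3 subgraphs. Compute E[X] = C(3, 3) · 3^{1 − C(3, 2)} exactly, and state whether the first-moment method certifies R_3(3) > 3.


E[X] = C(3, 3) · 3^{1 − 3} = 1 · 3^{−2} = 1/9.
As a reduced fraction: E[X] = 1/9 ≈ 0.11111.
Is E[X] < 1? YES.
Since E[X] < 1, there exists a 3-coloring of K_{3} with no monochromatic K_3; hence R_3(3) > 3.

E[X] = 1/9 ≈ 0.11111; E[X] < 1, so R_3(3) > 3.


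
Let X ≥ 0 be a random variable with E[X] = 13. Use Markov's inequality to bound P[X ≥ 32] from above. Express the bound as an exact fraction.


μ = E[X] = 13, a = 32.
Markov: P[X ≥ 32] ≤ μ/a = (13)/32 = 13/32.
Numerically: ≈ 0.406250.
(Since a = 32 > μ = 13.000000, the bound 13/32 is < 1 and informative.)

P[X ≥ 32] ≤ 13/32 ≈ 0.406250.


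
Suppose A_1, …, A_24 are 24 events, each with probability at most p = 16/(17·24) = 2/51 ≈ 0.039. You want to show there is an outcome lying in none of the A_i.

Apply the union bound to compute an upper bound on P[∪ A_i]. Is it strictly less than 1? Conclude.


Union bound: P[∪_{i=1}^{24} A_i] ≤ Σ_i P[A_i] ≤ 24·p = 24·(2/51) = 16/17.
Numerically: 16/17 ≈ 0.941.
Is 16/17 < 1? YES.
Since P[∪ A_i] ≤ 16/17 < 1, the complement has P[∩ A_i^c] ≥ 1 − 16/17 = 1/17 > 0, so some outcome avoids every A_i.

24·p = 16/17 ≈ 0.941; existence CERTIFIED by the union bound.


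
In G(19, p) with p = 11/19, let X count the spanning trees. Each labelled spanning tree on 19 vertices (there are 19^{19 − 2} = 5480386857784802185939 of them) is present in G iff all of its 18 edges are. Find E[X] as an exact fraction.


K_19 has 19^{19 − 2} = 5480386857784802185939 labelled spanning trees.
For each such spanning tree H, let X_H = 1 if all 18 edges of H are present in G. Then P[X_H = 1] = p^{18} = (11/19)^{18} = 5559917313492231481/104127350297911241532841.
By linearity: E[X] = Σ_H E[X_H] = 5480386857784802185939 · p^{18} = 5480386857784802185939 · 5559917313492231481/104127350297911241532841 = 5559917313492231481/19.
Numerically: E[X] ≈ 2.926e+17.

E[X] = 5480386857784802185939 · (11/19)^{18} = 5559917313492231481/19 ≈ 2.926e+17.


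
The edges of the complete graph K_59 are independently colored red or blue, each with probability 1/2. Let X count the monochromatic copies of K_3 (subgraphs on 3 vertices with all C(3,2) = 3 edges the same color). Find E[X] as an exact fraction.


Let X = Σ_S X_S over the C(59, 3) = 32509 subsets S of size 3, where X_S = 1 if the K_3 on S is monochromatic.
For a fixed S, the K_3 on S has C(3, 2) = 3 edges. P[all 3 edges red] = (1/2)^3, and likewise for blue, so P[monochromatic] = 2·(1/2)^3 = 2^{1 − 3} = 1/4.
By linearity: E[X] = C(59, 3) · 2^{1 − 3} = 32509 · 1/4 = 32509/4.
Numerically: E[X] ≈ 8127.2500.

E[X] = C(59,3)·2^(1−C(3,2)) = 32509/4 ≈ 8127.2500.
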